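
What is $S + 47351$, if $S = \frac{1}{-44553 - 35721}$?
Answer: $\frac{3801054173}{80274} \approx 47351.0$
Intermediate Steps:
$S = - \frac{1}{80274}$ ($S = \frac{1}{-80274} = - \frac{1}{80274} \approx -1.2457 \cdot 10^{-5}$)
$S + 47351 = - \frac{1}{80274} + 47351 = \frac{3801054173}{80274}$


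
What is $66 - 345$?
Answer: $-279$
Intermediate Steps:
$66 - 345 = -279$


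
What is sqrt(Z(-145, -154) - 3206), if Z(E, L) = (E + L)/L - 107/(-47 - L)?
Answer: I*sqrt(76011166)/154 ≈ 56.613*I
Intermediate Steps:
Z(E, L) = -107/(-47 - L) + (E + L)/L (Z(E, L) = (E + L)/L - 107/(-47 - L) = -107/(-47 - L) + (E + L)/L)
sqrt(Z(-145, -154) - 3206) = sqrt(((-154)**2 + 47*(-145) + 154*(-154) - 145*(-154))/((-154)*(47 - 154)) - 3206) = sqrt(-1/154*(23716 - 6815 - 23716 + 22330)/(-107) - 3206) = sqrt(-1/154*(-1/107)*15515 - 3206) = sqrt(145/154 - 3206) = sqrt(-493579/154) = I*sqrt(76011166)/154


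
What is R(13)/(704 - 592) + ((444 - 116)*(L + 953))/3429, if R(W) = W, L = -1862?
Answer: -3705383/42672 ≈ -86.834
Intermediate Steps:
R(13)/(704 - 592) + ((444 - 116)*(L + 953))/3429 = 13/(704 - 592) + ((444 - 116)*(-1862 + 953))/3429 = 13/112 + (328*(-909))*(1/3429) = 13*(1/112) - 298152*1/3429 = 13/112 - 33128/381 = -3705383/42672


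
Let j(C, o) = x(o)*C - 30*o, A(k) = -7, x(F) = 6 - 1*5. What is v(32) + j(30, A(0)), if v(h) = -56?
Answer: 184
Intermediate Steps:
x(F) = 1 (x(F) = 6 - 5 = 1)
j(C, o) = C - 30*o (j(C, o) = 1*C - 30*o = C - 30*o)
v(32) + j(30, A(0)) = -56 + (30 - 30*(-7)) = -56 + (30 + 210) = -56 + 240 = 184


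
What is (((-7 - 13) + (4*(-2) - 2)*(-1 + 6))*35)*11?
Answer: -26950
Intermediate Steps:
(((-7 - 13) + (4*(-2) - 2)*(-1 + 6))*35)*11 = ((-20 + (-8 - 2)*5)*35)*11 = ((-20 - 10*5)*35)*11 = ((-20 - 50)*35)*11 = -70*35*11 = -2450*11 = -26950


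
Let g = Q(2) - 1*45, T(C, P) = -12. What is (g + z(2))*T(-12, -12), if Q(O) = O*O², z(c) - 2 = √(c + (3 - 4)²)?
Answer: 420 - 12*√3 ≈ 399.22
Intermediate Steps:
z(c) = 2 + √(1 + c) (z(c) = 2 + √(c + (3 - 4)²) = 2 + √(c + (-1)²) = 2 + √(c + 1) = 2 + √(1 + c))
Q(O) = O³
g = -37 (g = 2³ - 1*45 = 8 - 45 = -37)
(g + z(2))*T(-12, -12) = (-37 + (2 + √(1 + 2)))*(-12) = (-37 + (2 + √3))*(-12) = (-35 + √3)*(-12) = 420 - 12*√3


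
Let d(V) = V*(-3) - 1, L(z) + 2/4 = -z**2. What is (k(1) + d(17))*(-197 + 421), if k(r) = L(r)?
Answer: -11984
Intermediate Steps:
L(z) = -1/2 - z**2
k(r) = -1/2 - r**2
d(V) = -1 - 3*V (d(V) = -3*V - 1 = -1 - 3*V)
(k(1) + d(17))*(-197 + 421) = ((-1/2 - 1*1**2) + (-1 - 3*17))*(-197 + 421) = ((-1/2 - 1*1) + (-1 - 51))*224 = ((-1/2 - 1) - 52)*224 = (-3/2 - 52)*224 = -107/2*224 = -11984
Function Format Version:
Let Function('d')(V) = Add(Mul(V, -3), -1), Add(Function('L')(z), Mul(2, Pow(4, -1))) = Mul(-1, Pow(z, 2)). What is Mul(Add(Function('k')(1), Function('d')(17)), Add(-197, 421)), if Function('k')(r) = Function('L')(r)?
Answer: -11984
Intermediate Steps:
Function('L')(z) = Add(Rational(-1, 2), Mul(-1, Pow(z, 2)))
Function('k')(r) = Add(Rational(-1, 2), Mul(-1, Pow(r, 2)))
Function('d')(V) = Add(-1, Mul(-3, V)) (Function('d')(V) = Add(Mul(-3, V), -1) = Add(-1, Mul(-3, V)))
Mul(Add(Function('k')(1), Function('d')(17)), Add(-197, 421)) = Mul(Add(Add(Rational(-1, 2), Mul(-1, Pow(1, 2))), Add(-1, Mul(-3, 17))), Add(-197, 421)) = Mul(Add(Add(Rational(-1, 2), Mul(-1, 1)), Add(-1, -51)), 224) = Mul(Add(Add(Rational(-1, 2), -1), -52), 224) = Mul(Add(Rational(-3, 2), -52), 224) = Mul(Rational(-107, 2), 224) = -11984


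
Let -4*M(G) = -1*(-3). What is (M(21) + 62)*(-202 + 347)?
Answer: 35525/4 ≈ 8881.3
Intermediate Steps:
M(G) = -3/4 (M(G) = -(-1)*(-3)/4 = -1/4*3 = -3/4)
(M(21) + 62)*(-202 + 347) = (-3/4 + 62)*(-202 + 347) = (245/4)*145 = 35525/4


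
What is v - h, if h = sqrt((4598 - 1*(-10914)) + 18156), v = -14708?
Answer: -14708 - 2*sqrt(8417) ≈ -14891.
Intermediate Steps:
h = 2*sqrt(8417) (h = sqrt((4598 + 10914) + 18156) = sqrt(15512 + 18156) = sqrt(33668) = 2*sqrt(8417) ≈ 183.49)
v - h = -14708 - 2*sqrt(8417)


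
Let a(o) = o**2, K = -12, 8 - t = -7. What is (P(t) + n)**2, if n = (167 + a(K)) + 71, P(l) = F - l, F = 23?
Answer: 152100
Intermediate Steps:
t = 15 (t = 8 - 1*(-7) = 8 + 7 = 15)
P(l) = 23 - l
n = 382 (n = (167 + (-12)**2) + 71 = (167 + 144) + 71 = 311 + 71 = 382)
(P(t) + n)**2 = ((23 - 1*15) + 382)**2 = ((23 - 15) + 382)**2 = (8 + 382)**2 = 390**2 = 152100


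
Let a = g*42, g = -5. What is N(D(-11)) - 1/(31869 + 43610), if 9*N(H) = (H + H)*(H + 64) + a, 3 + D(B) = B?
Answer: -121521199/679311 ≈ -178.89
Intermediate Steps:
D(B) = -3 + B
a = -210 (a = -5*42 = -210)
N(H) = -70/3 + 2*H*(64 + H)/9 (N(H) = ((H + H)*(H + 64) - 210)/9 = ((2*H)*(64 + H) - 210)/9 = (2*H*(64 + H) - 210)/9 = (-210 + 2*H*(64 + H))/9 = -70/3 + 2*H*(64 + H)/9)
N(D(-11)) - 1/(31869 + 43610) = (-70/3 + 2*(-3 - 11)²/9 + 128*(-3 - 11)/9) - 1/(31869 + 43610) = (-70/3 + (2/9)*(-14)² + (128/9)*(-14)) - 1/75479 = (-70/3 + (2/9)*196 - 1792/9) - 1*1/75479 = (-70/3 + 392/9 - 1792/9) - 1/75479 = -1610/9 - 1/75479 = -121521199/679311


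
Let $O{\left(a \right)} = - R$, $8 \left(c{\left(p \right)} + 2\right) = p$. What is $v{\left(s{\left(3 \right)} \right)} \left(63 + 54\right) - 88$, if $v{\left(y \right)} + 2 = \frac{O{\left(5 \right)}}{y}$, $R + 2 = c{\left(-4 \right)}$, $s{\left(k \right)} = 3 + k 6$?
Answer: $- \frac{4157}{14} \approx -296.93$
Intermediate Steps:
$s{\left(k \right)} = 3 + 6 k$
$c{\left(p \right)} = -2 + \frac{p}{8}$
$R = - \frac{9}{2}$ ($R = -2 + \left(-2 + \frac{1}{8} \left(-4\right)\right) = -2 - \frac{5}{2} = - \frac{9}{2} \approx -4.5$)
$O{\left(a \right)} = \frac{9}{2}$ ($O{\left(a \right)} = \left(-1\right) \left(- \frac{9}{2}\right) = \frac{9}{2}$)
$v{\left(y \right)} = -2 + \frac{9}{2 y}$
$v{\left(s{\left(3 \right)} \right)} \left(63 + 54\right) - 88 = \left(-2 + \frac{9}{2 \left(3 + 6 \cdot 3\right)}\right) \left(63 + 54\right) - 88 = \left(-2 + \frac{9}{2 \left(3 + 18\right)}\right) 117 - 88 = \left(-2 + \frac{9}{2 \cdot 21}\right) 117 - 88 = \left(-2 + \frac{9}{2} \cdot \frac{1}{21}\right) 117 - 88 = \left(-2 + \frac{3}{14}\right) 117 - 88 = \left(- \frac{25}{14}\right) 117 - 88 = - \frac{2925}{14} - 88 = - \frac{4157}{14}$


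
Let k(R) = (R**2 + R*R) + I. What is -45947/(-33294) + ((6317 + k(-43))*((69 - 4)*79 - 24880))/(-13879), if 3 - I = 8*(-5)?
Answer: 6612666620153/462087426 ≈ 14310.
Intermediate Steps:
I = 43 (I = 3 - 8*(-5) = 3 - 1*(-40) = 3 + 40 = 43)
k(R) = 43 + 2*R**2 (k(R) = (R**2 + R*R) + 43 = (R**2 + R**2) + 43 = 2*R**2 + 43 = 43 + 2*R**2)
-45947/(-33294) + ((6317 + k(-43))*((69 - 4)*79 - 24880))/(-13879) = -45947/(-33294) + ((6317 + (43 + 2*(-43)**2))*((69 - 4)*79 - 24880))/(-13879) = -45947*(-1/33294) + ((6317 + (43 + 2*1849))*(65*79 - 24880))*(-1/13879) = 45947/33294 + ((6317 + (43 + 3698))*(5135 - 24880))*(-1/13879) = 45947/33294 + ((6317 + 3741)*(-19745))*(-1/13879) = 45947/33294 + (10058*(-19745))*(-1/13879) = 45947/33294 - 198595210*(-1/13879) = 45947/33294 + 198595210/13879 = 6612666620153/462087426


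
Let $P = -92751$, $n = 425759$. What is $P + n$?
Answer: $333008$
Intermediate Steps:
$P + n = -92751 + 425759 = 333008$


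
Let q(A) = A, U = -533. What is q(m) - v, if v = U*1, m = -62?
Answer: 471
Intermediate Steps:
v = -533 (v = -533*1 = -533)
q(m) - v = -62 - 1*(-533) = -62 + 533 = 471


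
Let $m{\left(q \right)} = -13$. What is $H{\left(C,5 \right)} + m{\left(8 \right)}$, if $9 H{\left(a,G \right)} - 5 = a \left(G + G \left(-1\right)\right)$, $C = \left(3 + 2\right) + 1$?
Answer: $- \frac{112}{9} \approx -12.444$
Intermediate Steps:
$C = 6$ ($C = 5 + 1 = 6$)
$H{\left(a,G \right)} = \frac{5}{9}$ ($H{\left(a,G \right)} = \frac{5}{9} + \frac{a \left(G + G \left(-1\right)\right)}{9} = \frac{5}{9} + \frac{a \left(G - G\right)}{9} = \frac{5}{9} + \frac{a 0}{9} = \frac{5}{9} + \frac{1}{9} \cdot 0 = \frac{5}{9} + 0 = \frac{5}{9}$)
$H{\left(C,5 \right)} + m{\left(8 \right)} = \frac{5}{9} - 13 = - \frac{112}{9}$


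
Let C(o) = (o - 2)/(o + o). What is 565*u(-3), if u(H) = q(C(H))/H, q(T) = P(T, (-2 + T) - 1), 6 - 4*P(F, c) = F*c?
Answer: -158765/432 ≈ -367.51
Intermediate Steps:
C(o) = (-2 + o)/(2*o) (C(o) = (-2 + o)/((2*o)) = (-2 + o)*(1/(2*o)) = (-2 + o)/(2*o))
P(F, c) = 3/2 - F*c/4
q(T) = 3/2 - T*(-3 + T)/4 (q(T) = 3/2 - T*((-2 + T) - 1)/4 = 3/2 - T*(-3 + T)/4)
u(H) = (3/2 - (-3 + (-2 + H)/(2*H))*(-2 + H)/(8*H))/H (u(H) = (3/2 - (-2 + H)/(2*H)*(-3 + (-2 + H)/(2*H))/4)/H = (3/2 - (-3 + (-2 + H)/(2*H))*(-2 + H)/(8*H))/H)
565*u(-3) = 565*((1/16)*(-4 - 8*(-3) + 29*(-3)²)/(-3)³) = 565*((1/16)*(-1/27)*(-4 + 24 + 29*9)) = 565*((1/16)*(-1/27)*(-4 + 24 + 261)) = 565*((1/16)*(-1/27)*281) = 565*(-281/432) = -158765/432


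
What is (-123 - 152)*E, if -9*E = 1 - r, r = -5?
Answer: 550/3 ≈ 183.33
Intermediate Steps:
E = -⅔ (E = -(1 - 1*(-5))/9 = -(1 + 5)/9 = -⅑*6 = -⅔ ≈ -0.66667)
(-123 - 152)*E = (-123 - 152)*(-⅔) = -275*(-⅔) = 550/3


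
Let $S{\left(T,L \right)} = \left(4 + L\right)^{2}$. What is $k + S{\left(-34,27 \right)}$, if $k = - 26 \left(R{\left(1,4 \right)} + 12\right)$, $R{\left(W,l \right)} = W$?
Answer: $623$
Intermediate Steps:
$k = -338$ ($k = - 26 \left(1 + 12\right) = \left(-26\right) 13 = -338$)
$k + S{\left(-34,27 \right)} = -338 + \left(4 + 27\right)^{2} = -338 + 31^{2} = -338 + 961 = 623$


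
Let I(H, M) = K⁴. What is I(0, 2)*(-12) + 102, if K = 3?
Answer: -870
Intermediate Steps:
I(H, M) = 81 (I(H, M) = 3⁴ = 81)
I(0, 2)*(-12) + 102 = 81*(-12) + 102 = -972 + 102 = -870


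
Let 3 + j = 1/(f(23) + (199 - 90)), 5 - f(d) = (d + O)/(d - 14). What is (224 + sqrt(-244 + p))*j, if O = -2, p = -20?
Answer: -224448/335 - 2004*I*sqrt(66)/335 ≈ -669.99 - 48.599*I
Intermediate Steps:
f(d) = 5 - (-2 + d)/(-14 + d) (f(d) = 5 - (d - 2)/(d - 14) = 5 - (-2 + d)/(-14 + d))
j = -1002/335 (j = -3 + 1/(4*(-17 + 23)/(-14 + 23) + (199 - 90)) = -3 + 1/(4*6/9 + 109) = -3 + 1/(4*(1/9)*6 + 109) = -3 + 1/(8/3 + 109) = -3 + 1/(335/3) = -3 + 3/335 = -1002/335 ≈ -2.9910)
(224 + sqrt(-244 + p))*j = (224 + sqrt(-244 - 20))*(-1002/335) = (224 + sqrt(-264))*(-1002/335) = (224 + 2*I*sqrt(66))*(-1002/335) = -224448/335 - 2004*I*sqrt(66)/335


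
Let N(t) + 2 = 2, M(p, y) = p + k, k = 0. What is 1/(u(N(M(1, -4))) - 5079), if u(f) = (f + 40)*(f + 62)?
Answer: -1/2599 ≈ -0.00038476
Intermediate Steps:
M(p, y) = p (M(p, y) = p + 0 = p)
N(t) = 0 (N(t) = -2 + 2 = 0)
u(f) = (40 + f)*(62 + f)
1/(u(N(M(1, -4))) - 5079) = 1/((2480 + 0² + 102*0) - 5079) = 1/((2480 + 0 + 0) - 5079) = 1/(2480 - 5079) = 1/(-2599) = -1/2599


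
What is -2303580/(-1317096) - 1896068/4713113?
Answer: 696644105501/517301856654 ≈ 1.3467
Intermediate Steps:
-2303580/(-1317096) - 1896068/4713113 = -2303580*(-1/1317096) - 1896068*1/4713113 = 191965/109758 - 1896068/4713113 = 696644105501/517301856654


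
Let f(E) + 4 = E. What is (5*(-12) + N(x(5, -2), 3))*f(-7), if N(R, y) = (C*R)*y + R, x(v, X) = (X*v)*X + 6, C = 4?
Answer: -3058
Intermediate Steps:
x(v, X) = 6 + v*X**2 (x(v, X) = v*X**2 + 6 = 6 + v*X**2)
f(E) = -4 + E
N(R, y) = R + 4*R*y (N(R, y) = (4*R)*y + R = 4*R*y + R = R + 4*R*y)
(5*(-12) + N(x(5, -2), 3))*f(-7) = (5*(-12) + (6 + 5*(-2)**2)*(1 + 4*3))*(-4 - 7) = (-60 + (6 + 5*4)*(1 + 12))*(-11) = (-60 + (6 + 20)*13)*(-11) = (-60 + 26*13)*(-11) = (-60 + 338)*(-11) = 278*(-11) = -3058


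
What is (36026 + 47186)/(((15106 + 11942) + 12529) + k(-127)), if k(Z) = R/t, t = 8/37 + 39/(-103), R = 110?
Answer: 51508228/24078953 ≈ 2.1391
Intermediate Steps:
t = -619/3811 (t = 8*(1/37) + 39*(-1/103) = 8/37 - 39/103 = -619/3811 ≈ -0.16242)
k(Z) = -419210/619 (k(Z) = 110/(-619/3811) = 110*(-3811/619) = -419210/619)
(36026 + 47186)/(((15106 + 11942) + 12529) + k(-127)) = (36026 + 47186)/(((15106 + 11942) + 12529) - 419210/619) = 83212/((27048 + 12529) - 419210/619) = 83212/(39577 - 419210/619) = 83212/(24078953/619) = 83212*(619/24078953) = 51508228/24078953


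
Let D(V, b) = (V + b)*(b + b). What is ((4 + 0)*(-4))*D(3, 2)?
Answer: -320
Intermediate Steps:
D(V, b) = 2*b*(V + b) (D(V, b) = (V + b)*(2*b) = 2*b*(V + b))
((4 + 0)*(-4))*D(3, 2) = ((4 + 0)*(-4))*(2*2*(3 + 2)) = (4*(-4))*(2*2*5) = -16*20 = -320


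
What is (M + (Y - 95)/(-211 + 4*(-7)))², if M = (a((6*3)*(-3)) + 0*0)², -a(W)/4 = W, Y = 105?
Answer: 124339760799076/57121 ≈ 2.1768e+9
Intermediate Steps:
a(W) = -4*W
M = 46656 (M = (-4*6*3*(-3) + 0*0)² = (-72*(-3) + 0)² = (-4*(-54) + 0)² = (216 + 0)² = 216² = 46656)
(M + (Y - 95)/(-211 + 4*(-7)))² = (46656 + (105 - 95)/(-211 + 4*(-7)))² = (46656 + 10/(-211 - 28))² = (46656 + 10/(-239))² = (46656 + 10*(-1/239))² = (46656 - 10/239)² = (11150774/239)² = 124339760799076/57121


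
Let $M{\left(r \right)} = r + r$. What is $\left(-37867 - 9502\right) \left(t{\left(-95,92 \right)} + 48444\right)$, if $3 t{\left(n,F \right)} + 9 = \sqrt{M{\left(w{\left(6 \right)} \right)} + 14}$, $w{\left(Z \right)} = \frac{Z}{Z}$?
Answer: $- \frac{6883994663}{3} \approx -2.2947 \cdot 10^{9}$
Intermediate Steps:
$w{\left(Z \right)} = 1$
$M{\left(r \right)} = 2 r$
$t{\left(n,F \right)} = - \frac{5}{3}$ ($t{\left(n,F \right)} = -3 + \frac{\sqrt{2 \cdot 1 + 14}}{3} = -3 + \frac{\sqrt{2 + 14}}{3} = -3 + \frac{\sqrt{16}}{3} = -3 + \frac{1}{3} \cdot 4 = -3 + \frac{4}{3} = - \frac{5}{3}$)
$\left(-37867 - 9502\right) \left(t{\left(-95,92 \right)} + 48444\right) = \left(-37867 - 9502\right) \left(- \frac{5}{3} + 48444\right) = \left(-47369\right) \frac{145327}{3} = - \frac{6883994663}{3}$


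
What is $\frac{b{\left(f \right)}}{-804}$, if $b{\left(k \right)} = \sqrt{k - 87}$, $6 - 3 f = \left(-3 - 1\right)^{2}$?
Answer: $- \frac{i \sqrt{813}}{2412} \approx - 0.011821 i$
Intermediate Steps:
$f = - \frac{10}{3}$ ($f = 2 - \frac{\left(-3 - 1\right)^{2}}{3} = 2 - \frac{\left(-4\right)^{2}}{3} = 2 - \frac{16}{3} = - \frac{10}{3} \approx -3.3333$)
$b{\left(k \right)} = \sqrt{-87 + k}$
$\frac{b{\left(f \right)}}{-804} = \frac{\sqrt{-87 - \frac{10}{3}}}{-804} = \sqrt{- \frac{271}{3}} \left(- \frac{1}{804}\right) = \frac{i \sqrt{813}}{3} \left(- \frac{1}{804}\right) = - \frac{i \sqrt{813}}{2412}$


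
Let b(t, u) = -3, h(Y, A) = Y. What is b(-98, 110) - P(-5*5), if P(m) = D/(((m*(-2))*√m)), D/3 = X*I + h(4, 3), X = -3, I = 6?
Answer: -3 - 21*I/125 ≈ -3.0 - 0.168*I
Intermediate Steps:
D = -42 (D = 3*(-3*6 + 4) = 3*(-18 + 4) = 3*(-14) = -42)
P(m) = 21/m^(3/2) (P(m) = -42*(-1/(2*m^(3/2))) = -(-21)/m^(3/2) = 21/m^(3/2))
b(-98, 110) - P(-5*5) = -3 - 21/(-5*5)^(3/2) = -3 - 21/(-25)^(3/2) = -3 - 21*I/125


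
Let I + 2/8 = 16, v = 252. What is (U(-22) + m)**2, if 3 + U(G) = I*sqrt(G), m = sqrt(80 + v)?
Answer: (-12 + 8*sqrt(83) + 63*I*sqrt(22))**2/16 ≈ -5225.7 + 2248.9*I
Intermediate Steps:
m = 2*sqrt(83) (m = sqrt(80 + 252) = sqrt(332) = 2*sqrt(83) ≈ 18.221)
I = 63/4 (I = -1/4 + 16 = 63/4 ≈ 15.750)
U(G) = -3 + 63*sqrt(G)/4
(U(-22) + m)**2 = ((-3 + 63*sqrt(-22)/4) + 2*sqrt(83))**2 = ((-3 + 63*(I*sqrt(22))/4) + 2*sqrt(83))**2 = ((-3 + 63*I*sqrt(22)/4) + 2*sqrt(83))**2 = (-3 + 2*sqrt(83) + 63*I*sqrt(22)/4)**2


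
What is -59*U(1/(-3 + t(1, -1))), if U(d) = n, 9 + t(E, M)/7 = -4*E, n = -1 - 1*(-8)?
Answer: -413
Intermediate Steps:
n = 7 (n = -1 + 8 = 7)
t(E, M) = -63 - 28*E (t(E, M) = -63 + 7*(-4*E) = -63 - 28*E)
U(d) = 7
-59*U(1/(-3 + t(1, -1))) = -59*7 = -413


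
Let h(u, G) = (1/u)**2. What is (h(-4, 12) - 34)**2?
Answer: 294849/256 ≈ 1151.8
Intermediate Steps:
h(u, G) = u**(-2)
(h(-4, 12) - 34)**2 = ((-4)**(-2) - 34)**2 = (1/16 - 34)**2 = (-543/16)**2 = 294849/256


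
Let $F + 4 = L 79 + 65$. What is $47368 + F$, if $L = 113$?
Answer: $56356$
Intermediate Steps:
$F = 8988$ ($F = -4 + \left(113 \cdot 79 + 65\right) = -4 + \left(8927 + 65\right) = -4 + 8992 = 8988$)
$47368 + F = 47368 + 8988 = 56356$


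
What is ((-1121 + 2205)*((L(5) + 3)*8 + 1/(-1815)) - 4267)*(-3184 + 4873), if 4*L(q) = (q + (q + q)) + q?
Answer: 66530695813/605 ≈ 1.0997e+8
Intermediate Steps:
L(q) = q (L(q) = ((q + (q + q)) + q)/4 = ((q + 2*q) + q)/4 = (3*q + q)/4 = (4*q)/4 = q)
((-1121 + 2205)*((L(5) + 3)*8 + 1/(-1815)) - 4267)*(-3184 + 4873) = ((-1121 + 2205)*((5 + 3)*8 + 1/(-1815)) - 4267)*(-3184 + 4873) = (1084*(8*8 - 1/1815) - 4267)*1689 = (1084*(64 - 1/1815) - 4267)*1689 = (1084*(116159/1815) - 4267)*1689 = (125916356/1815 - 4267)*1689 = (118171751/1815)*1689 = 66530695813/605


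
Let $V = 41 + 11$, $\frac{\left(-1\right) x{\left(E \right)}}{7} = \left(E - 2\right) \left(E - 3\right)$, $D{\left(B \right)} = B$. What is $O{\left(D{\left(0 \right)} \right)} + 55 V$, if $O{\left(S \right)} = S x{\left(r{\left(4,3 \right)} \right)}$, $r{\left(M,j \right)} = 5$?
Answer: $2860$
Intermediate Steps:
$x{\left(E \right)} = - 7 \left(-3 + E\right) \left(-2 + E\right)$ ($x{\left(E \right)} = - 7 \left(E - 2\right) \left(E - 3\right) = - 7 \left(-2 + E\right) \left(-3 + E\right) = - 7 \left(-3 + E\right) \left(-2 + E\right)$)
$V = 52$
$O{\left(S \right)} = - 42 S$ ($O{\left(S \right)} = S \left(-42 - 7 \cdot 5^{2} + 35 \cdot 5\right) = S \left(-42 - 175 + 175\right) = S \left(-42\right) = - 42 S$)
$O{\left(D{\left(0 \right)} \right)} + 55 V = \left(-42\right) 0 + 55 \cdot 52 = 0 + 2860 = 2860$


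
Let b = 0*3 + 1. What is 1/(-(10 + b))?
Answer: -1/11 ≈ -0.090909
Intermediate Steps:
b = 1 (b = 0 + 1 = 1)
1/(-(10 + b)) = 1/(-(10 + 1)) = 1/(-1*11) = 1/(-11) = -1/11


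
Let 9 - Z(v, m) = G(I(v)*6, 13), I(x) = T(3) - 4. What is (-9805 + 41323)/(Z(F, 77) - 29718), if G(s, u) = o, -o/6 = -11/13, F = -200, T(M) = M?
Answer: -136578/128761 ≈ -1.0607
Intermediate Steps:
I(x) = -1 (I(x) = 3 - 4 = -1)
o = 66/13 (o = -(-66)/13 = -6*(-11/13) = 66/13 ≈ 5.0769)
G(s, u) = 66/13
Z(v, m) = 51/13 (Z(v, m) = 9 - 1*66/13 = 9 - 66/13 = 51/13)
(-9805 + 41323)/(Z(F, 77) - 29718) = (-9805 + 41323)/(51/13 - 29718) = 31518/(-386283/13) = 31518*(-13/386283) = -136578/128761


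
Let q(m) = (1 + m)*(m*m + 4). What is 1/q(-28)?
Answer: -1/21276 ≈ -4.7001e-5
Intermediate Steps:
q(m) = (1 + m)*(4 + m²) (q(m) = (1 + m)*(m² + 4) = (1 + m)*(4 + m²))
1/q(-28) = 1/(4 + (-28)² + (-28)³ + 4*(-28)) = 1/(4 + 784 - 21952 - 112) = 1/(-21276) = -1/21276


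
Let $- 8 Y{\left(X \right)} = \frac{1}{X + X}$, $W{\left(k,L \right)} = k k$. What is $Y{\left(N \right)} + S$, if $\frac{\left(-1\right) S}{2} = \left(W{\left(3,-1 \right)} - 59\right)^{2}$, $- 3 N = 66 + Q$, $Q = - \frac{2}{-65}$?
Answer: $- \frac{343359805}{68672} \approx -5000.0$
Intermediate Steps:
$Q = \frac{2}{65}$ ($Q = \left(-2\right) \left(- \frac{1}{65}\right) = \frac{2}{65} \approx 0.030769$)
$N = - \frac{4292}{195}$ ($N = - \frac{66 + \frac{2}{65}}{3} = \left(- \frac{1}{3}\right) \frac{4292}{65} = - \frac{4292}{195} \approx -22.01$)
$W{\left(k,L \right)} = k^{2}$
$Y{\left(X \right)} = - \frac{1}{16 X}$ ($Y{\left(X \right)} = - \frac{1}{8 \left(X + X\right)} = - \frac{1}{8 \cdot 2 X} = - \frac{\frac{1}{2} \frac{1}{X}}{8} = - \frac{1}{16 X}$)
$S = -5000$ ($S = - 2 \left(3^{2} - 59\right)^{2} = - 2 \left(9 - 59\right)^{2} = - 2 \left(-50\right)^{2} = \left(-2\right) 2500 = -5000$)
$Y{\left(N \right)} + S = - \frac{1}{16 \left(- \frac{4292}{195}\right)} - 5000 = \left(- \frac{1}{16}\right) \left(- \frac{195}{4292}\right) - 5000 = \frac{195}{68672} - 5000 = - \frac{343359805}{68672}$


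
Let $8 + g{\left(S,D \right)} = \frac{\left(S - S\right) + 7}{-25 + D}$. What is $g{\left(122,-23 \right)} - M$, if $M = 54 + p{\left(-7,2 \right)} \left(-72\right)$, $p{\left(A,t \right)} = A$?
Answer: $- \frac{27175}{48} \approx -566.15$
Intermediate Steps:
$g{\left(S,D \right)} = -8 + \frac{7}{-25 + D}$ ($g{\left(S,D \right)} = -8 + \frac{\left(S - S\right) + 7}{-25 + D} = -8 + \frac{0 + 7}{-25 + D} = -8 + \frac{7}{-25 + D}$)
$M = 558$ ($M = 54 - -504 = 54 + 504 = 558$)
$g{\left(122,-23 \right)} - M = \frac{207 - -184}{-25 - 23} - 558 = \frac{207 + 184}{-48} - 558 = \left(- \frac{1}{48}\right) 391 - 558 = - \frac{391}{48} - 558 = - \frac{27175}{48}$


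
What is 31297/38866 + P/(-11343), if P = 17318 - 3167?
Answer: -64996965/146952346 ≈ -0.44230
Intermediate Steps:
P = 14151
31297/38866 + P/(-11343) = 31297/38866 + 14151/(-11343) = 31297*(1/38866) + 14151*(-1/11343) = 31297/38866 - 4717/3781 = -64996965/146952346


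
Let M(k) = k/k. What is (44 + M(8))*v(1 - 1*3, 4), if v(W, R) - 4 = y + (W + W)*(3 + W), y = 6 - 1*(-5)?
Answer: 495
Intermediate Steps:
M(k) = 1
y = 11 (y = 6 + 5 = 11)
v(W, R) = 15 + 2*W*(3 + W) (v(W, R) = 4 + (11 + (W + W)*(3 + W)) = 4 + (11 + (2*W)*(3 + W)) = 4 + (11 + 2*W*(3 + W)) = 15 + 2*W*(3 + W))
(44 + M(8))*v(1 - 1*3, 4) = (44 + 1)*(15 + 2*(1 - 1*3)**2 + 6*(1 - 1*3)) = 45*(15 + 2*(1 - 3)**2 + 6*(1 - 3)) = 45*(15 + 2*(-2)**2 + 6*(-2)) = 45*(15 + 2*4 - 12) = 45*(15 + 8 - 12) = 45*11 = 495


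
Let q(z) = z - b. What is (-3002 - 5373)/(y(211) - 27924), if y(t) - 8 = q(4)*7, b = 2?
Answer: 8375/27902 ≈ 0.30016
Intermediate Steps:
q(z) = -2 + z (q(z) = z - 1*2 = z - 2 = -2 + z)
y(t) = 22 (y(t) = 8 + (-2 + 4)*7 = 8 + 2*7 = 8 + 14 = 22)
(-3002 - 5373)/(y(211) - 27924) = (-3002 - 5373)/(22 - 27924) = -8375/(-27902) = -8375*(-1/27902) = 8375/27902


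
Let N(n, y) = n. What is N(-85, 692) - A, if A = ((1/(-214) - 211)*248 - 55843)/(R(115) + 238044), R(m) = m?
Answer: -2154481684/25483013 ≈ -84.546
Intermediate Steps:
A = -11574421/25483013 (A = ((1/(-214) - 211)*248 - 55843)/(115 + 238044) = ((-1/214 - 211)*248 - 55843)/238159 = (-45155/214*248 - 55843)*(1/238159) = (-5599220/107 - 55843)*(1/238159) = -11574421/107*1/238159 = -11574421/25483013 ≈ -0.45420)
N(-85, 692) - A = -85 - 1*(-11574421/25483013) = -85 + 11574421/25483013 = -2154481684/25483013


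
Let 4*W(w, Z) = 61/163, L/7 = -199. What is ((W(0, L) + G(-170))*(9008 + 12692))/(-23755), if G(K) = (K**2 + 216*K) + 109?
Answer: 5454849435/774413 ≈ 7043.9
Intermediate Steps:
L = -1393 (L = 7*(-199) = -1393)
G(K) = 109 + K**2 + 216*K
W(w, Z) = 61/652 (W(w, Z) = (61/163)/4 = (61*(1/163))/4 = (1/4)*(61/163) = 61/652)
((W(0, L) + G(-170))*(9008 + 12692))/(-23755) = ((61/652 + (109 + (-170)**2 + 216*(-170)))*(9008 + 12692))/(-23755) = ((61/652 + (109 + 28900 - 36720))*21700)*(-1/23755) = ((61/652 - 7711)*21700)*(-1/23755) = -5027511/652*21700*(-1/23755) = -27274247175/163*(-1/23755) = 5454849435/774413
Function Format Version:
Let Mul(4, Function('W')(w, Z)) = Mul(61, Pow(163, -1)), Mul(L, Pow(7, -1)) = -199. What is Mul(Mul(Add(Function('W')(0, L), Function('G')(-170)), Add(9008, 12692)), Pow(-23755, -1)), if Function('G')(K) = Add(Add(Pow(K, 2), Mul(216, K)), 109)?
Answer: Rational(5454849435, 774413) ≈ 7043.9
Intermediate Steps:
L = -1393 (L = Mul(7, -199) = -1393)
Function('G')(K) = Add(109, Pow(K, 2), Mul(216, K))
Function('W')(w, Z) = Rational(61, 652) (Function('W')(w, Z) = Mul(Rational(1, 4), Mul(61, Pow(163, -1))) = Mul(Rational(1, 4), Mul(61, Rational(1, 163))) = Mul(Rational(1, 4), Rational(61, 163)) = Rational(61, 652))
Mul(Mul(Add(Function('W')(0, L), Function('G')(-170)), Add(9008, 12692)), Pow(-23755, -1)) = Mul(Mul(Add(Rational(61, 652), Add(109, Pow(-170, 2), Mul(216, -170))), Add(9008, 12692)), Pow(-23755, -1)) = Mul(Mul(Add(Rational(61, 652), Add(109, 28900, -36720)), 21700), Rational(-1, 23755)) = Mul(Mul(Add(Rational(61, 652), -7711), 21700), Rational(-1, 23755)) = Mul(Mul(Rational(-5027511, 652), 21700), Rational(-1, 23755)) = Mul(Rational(-27274247175, 163), Rational(-1, 23755)) = Rational(5454849435, 774413)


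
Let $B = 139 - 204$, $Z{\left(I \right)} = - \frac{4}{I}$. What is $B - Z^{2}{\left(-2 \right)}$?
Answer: $-69$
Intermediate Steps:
$B = -65$ ($B = 139 - 204 = -65$)
$B - Z^{2}{\left(-2 \right)} = -65 - \left(- \frac{4}{-2}\right)^{2} = -65 - \left(\left(-4\right) \left(- \frac{1}{2}\right)\right)^{2} = -65 - 2^{2} = -65 - 4 = -69$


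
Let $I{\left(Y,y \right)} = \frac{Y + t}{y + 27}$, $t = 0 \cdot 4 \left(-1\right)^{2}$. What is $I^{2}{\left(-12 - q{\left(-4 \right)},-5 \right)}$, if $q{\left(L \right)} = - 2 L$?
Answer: $\frac{100}{121} \approx 0.82645$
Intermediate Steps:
$t = 0$ ($t = 0 \cdot 1 = 0$)
$I{\left(Y,y \right)} = \frac{Y}{27 + y}$ ($I{\left(Y,y \right)} = \frac{Y + 0}{y + 27} = \frac{Y}{27 + y}$)
$I^{2}{\left(-12 - q{\left(-4 \right)},-5 \right)} = \left(\frac{-12 - \left(-2\right) \left(-4\right)}{27 - 5}\right)^{2} = \left(\frac{-12 - 8}{22}\right)^{2} = \left(\left(-12 - 8\right) \frac{1}{22}\right)^{2} = \left(\left(-20\right) \frac{1}{22}\right)^{2} = \left(- \frac{10}{11}\right)^{2} = \frac{100}{121}$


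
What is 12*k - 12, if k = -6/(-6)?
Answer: 0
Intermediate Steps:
k = 1 (k = -6*(-⅙) = 1)
12*k - 12 = 12*1 - 12 = 12 - 12 = 0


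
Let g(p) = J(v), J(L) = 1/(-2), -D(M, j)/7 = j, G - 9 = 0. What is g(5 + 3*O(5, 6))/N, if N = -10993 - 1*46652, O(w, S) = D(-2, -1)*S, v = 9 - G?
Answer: 1/115290 ≈ 8.6738e-6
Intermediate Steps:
G = 9 (G = 9 + 0 = 9)
D(M, j) = -7*j
v = 0 (v = 9 - 1*9 = 9 - 9 = 0)
O(w, S) = 7*S (O(w, S) = (-7*(-1))*S = 7*S)
J(L) = -1/2
g(p) = -1/2
N = -57645 (N = -10993 - 46652 = -57645)
g(5 + 3*O(5, 6))/N = -1/2/(-57645) = -1/2*(-1/57645) = 1/115290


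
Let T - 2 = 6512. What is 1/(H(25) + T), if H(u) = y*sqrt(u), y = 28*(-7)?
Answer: 1/5534 ≈ 0.00018070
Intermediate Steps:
T = 6514 (T = 2 + 6512 = 6514)
y = -196
H(u) = -196*sqrt(u)
1/(H(25) + T) = 1/(-196*sqrt(25) + 6514) = 1/(-196*5 + 6514) = 1/(-980 + 6514) = 1/5534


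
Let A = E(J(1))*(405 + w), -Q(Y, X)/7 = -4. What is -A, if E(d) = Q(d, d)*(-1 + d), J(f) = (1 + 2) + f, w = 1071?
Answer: -123984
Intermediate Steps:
Q(Y, X) = 28 (Q(Y, X) = -7*(-4) = 28)
J(f) = 3 + f
E(d) = -28 + 28*d (E(d) = 28*(-1 + d) = -28 + 28*d)
A = 123984 (A = (-28 + 28*(3 + 1))*(405 + 1071) = (-28 + 28*4)*1476 = (-28 + 112)*1476 = 84*1476 = 123984)
-A = -1*123984 = -123984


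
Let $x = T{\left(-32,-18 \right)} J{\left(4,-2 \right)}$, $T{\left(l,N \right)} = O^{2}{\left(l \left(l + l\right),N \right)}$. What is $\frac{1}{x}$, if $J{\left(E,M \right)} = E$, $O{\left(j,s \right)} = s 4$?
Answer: $\frac{1}{20736} \approx 4.8225 \cdot 10^{-5}$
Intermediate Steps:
$O{\left(j,s \right)} = 4 s$
$T{\left(l,N \right)} = 16 N^{2}$ ($T{\left(l,N \right)} = \left(4 N\right)^{2} = 16 N^{2}$)
$x = 20736$ ($x = 16 \left(-18\right)^{2} \cdot 4 = 16 \cdot 324 \cdot 4 = 5184 \cdot 4 = 20736$)
$\frac{1}{x} = \frac{1}{20736}$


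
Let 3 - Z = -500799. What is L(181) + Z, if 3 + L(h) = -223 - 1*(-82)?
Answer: 500658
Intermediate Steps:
L(h) = -144 (L(h) = -3 + (-223 - 1*(-82)) = -3 + (-223 + 82) = -3 - 141 = -144)
Z = 500802 (Z = 3 - 1*(-500799) = 3 + 500799 = 500802)
L(181) + Z = -144 + 500802 = 500658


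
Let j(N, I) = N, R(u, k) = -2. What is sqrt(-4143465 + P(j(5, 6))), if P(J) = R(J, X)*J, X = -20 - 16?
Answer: 5*I*sqrt(165739) ≈ 2035.6*I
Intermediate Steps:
X = -36
P(J) = -2*J
sqrt(-4143465 + P(j(5, 6))) = sqrt(-4143465 - 2*5) = sqrt(-4143465 - 10) = sqrt(-4143475) = 5*I*sqrt(165739)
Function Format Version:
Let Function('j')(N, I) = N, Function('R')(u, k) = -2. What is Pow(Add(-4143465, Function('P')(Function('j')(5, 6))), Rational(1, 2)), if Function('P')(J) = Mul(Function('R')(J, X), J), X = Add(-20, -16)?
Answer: Mul(5, I, Pow(165739, Rational(1, 2))) ≈ Mul(2035.6, I)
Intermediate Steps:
X = -36
Function('P')(J) = Mul(-2, J)
Pow(Add(-4143465, Function('P')(Function('j')(5, 6))), Rational(1, 2)) = Pow(Add(-4143465, Mul(-2, 5)), Rational(1, 2)) = Pow(Add(-4143465, -10), Rational(1, 2)) = Pow(-4143475, Rational(1, 2)) = Mul(5, I, Pow(165739, Rational(1, 2)))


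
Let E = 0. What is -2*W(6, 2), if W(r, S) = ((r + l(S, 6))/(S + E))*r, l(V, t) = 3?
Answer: -54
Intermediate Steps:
W(r, S) = r*(3 + r)/S (W(r, S) = ((r + 3)/(S + 0))*r = ((3 + r)/S)*r = r*(3 + r)/S)
-2*W(6, 2) = -12*(3 + 6)/2 = -12*9/2 = -2*27 = -54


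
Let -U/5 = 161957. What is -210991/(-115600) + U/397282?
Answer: -4894109769/22962899600 ≈ -0.21313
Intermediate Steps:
U = -809785 (U = -5*161957 = -809785)
-210991/(-115600) + U/397282 = -210991/(-115600) - 809785/397282 = -210991*(-1/115600) - 809785*1/397282 = 210991/115600 - 809785/397282 = -4894109769/22962899600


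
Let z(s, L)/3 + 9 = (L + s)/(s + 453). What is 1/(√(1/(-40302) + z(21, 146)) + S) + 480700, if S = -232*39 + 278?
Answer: 29428434112136016235/61219958641807 - 3*I*√7305099335834/122439917283614 ≈ 4.807e+5 - 6.6223e-8*I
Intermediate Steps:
z(s, L) = -27 + 3*(L + s)/(453 + s) (z(s, L) = -27 + 3*((L + s)/(s + 453)) = -27 + 3*((L + s)/(453 + s)) = -27 + 3*(L + s)/(453 + s))
S = -8770 (S = -9048 + 278 = -8770)
1/(√(1/(-40302) + z(21, 146)) + S) + 480700 = 1/(√(1/(-40302) + 3*(-4077 + 146 - 8*21)/(453 + 21)) - 8770) + 480700 = 1/(√(-1/40302 + 3*(-4077 + 146 - 168)/474) - 8770) + 480700 = 1/(√(-1/40302 + 3*(1/474)*(-4099)) - 8770) + 480700 = 1/(√(-1/40302 - 4099/158) - 8770) + 480700 = 1/(√(-41299514/1591929) - 8770) + 480700 = 1/(I*√7305099335834/530643 - 8770) + 480700 = 1/(-8770 + I*√7305099335834/530643) + 480700 = 480700 + 1/(-8770 + I*√7305099335834/530643)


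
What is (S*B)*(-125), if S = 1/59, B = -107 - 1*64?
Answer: 21375/59 ≈ 362.29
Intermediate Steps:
B = -171 (B = -107 - 64 = -171)
S = 1/59 ≈ 0.016949
(S*B)*(-125) = ((1/59)*(-171))*(-125) = -171/59*(-125) = 21375/59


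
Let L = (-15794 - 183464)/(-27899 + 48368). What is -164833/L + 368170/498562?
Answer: 841102467618167/49671233498 ≈ 16933.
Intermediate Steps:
L = -199258/20469 ≈ -9.7346
-164833/L + 368170/498562 = -164833/(-199258/20469) + 368170/498562 = -164833*(-20469/199258) + 368170*(1/498562) = 3373966677/199258 + 184085/249281 = 841102467618167/49671233498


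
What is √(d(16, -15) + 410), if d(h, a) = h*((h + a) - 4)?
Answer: √362 ≈ 19.026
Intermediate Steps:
d(h, a) = h*(-4 + a + h) (d(h, a) = h*((a + h) - 4) = h*(-4 + a + h))
√(d(16, -15) + 410) = √(16*(-4 - 15 + 16) + 410) = √(16*(-3) + 410) = √(-48 + 410) = √362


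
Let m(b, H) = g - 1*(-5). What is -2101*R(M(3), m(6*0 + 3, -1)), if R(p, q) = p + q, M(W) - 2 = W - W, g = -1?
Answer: -12606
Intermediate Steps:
m(b, H) = 4 (m(b, H) = -1 - 1*(-5) = -1 + 5 = 4)
M(W) = 2 (M(W) = 2 + (W - W) = 2 + 0 = 2)
-2101*R(M(3), m(6*0 + 3, -1)) = -2101*(2 + 4) = -2101*6 = -12606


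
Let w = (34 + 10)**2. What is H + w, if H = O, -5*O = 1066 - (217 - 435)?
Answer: 8396/5 ≈ 1679.2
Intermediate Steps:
O = -1284/5 (O = -(1066 - (217 - 435))/5 = -(1066 - 1*(-218))/5 = -(1066 + 218)/5 = -1/5*1284 = -1284/5 ≈ -256.80)
H = -1284/5 ≈ -256.80
w = 1936 (w = 44**2 = 1936)
H + w = -1284/5 + 1936 = 8396/5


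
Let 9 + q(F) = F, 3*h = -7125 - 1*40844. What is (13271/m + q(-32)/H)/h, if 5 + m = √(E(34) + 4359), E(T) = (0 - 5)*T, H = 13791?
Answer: -304977027/306072728284 - 13271*√4189/66580972 ≈ -0.013897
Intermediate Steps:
h = -47969/3 (h = (-7125 - 1*40844)/3 = (-7125 - 40844)/3 = (⅓)*(-47969) = -47969/3 ≈ -15990.)
q(F) = -9 + F
E(T) = -5*T
m = -5 + √4189 (m = -5 + √(-5*34 + 4359) = -5 + √(-170 + 4359) = -5 + √4189 ≈ 59.722)
(13271/m + q(-32)/H)/h = (13271/(-5 + √4189) + (-9 - 32)/13791)/(-47969/3) = (13271/(-5 + √4189) - 41*1/13791)*(-3/47969) = (13271/(-5 + √4189) - 41/13791)*(-3/47969) = (-41/13791 + 13271/(-5 + √4189))*(-3/47969) = 41/220513493 - 39813/(47969*(-5 + √4189))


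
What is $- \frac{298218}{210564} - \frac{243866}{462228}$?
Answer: $- \frac{437949329}{225297631} \approx -1.9439$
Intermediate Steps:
$- \frac{298218}{210564} - \frac{243866}{462228} = \left(-298218\right) \frac{1}{210564} - \frac{121933}{231114} = - \frac{49703}{35094} - \frac{121933}{231114} = - \frac{437949329}{225297631}$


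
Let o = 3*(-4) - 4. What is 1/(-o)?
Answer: 1/16 ≈ 0.062500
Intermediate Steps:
o = -16 (o = -12 - 4 = -16)
1/(-o) = 1/(-1*(-16)) = 1/16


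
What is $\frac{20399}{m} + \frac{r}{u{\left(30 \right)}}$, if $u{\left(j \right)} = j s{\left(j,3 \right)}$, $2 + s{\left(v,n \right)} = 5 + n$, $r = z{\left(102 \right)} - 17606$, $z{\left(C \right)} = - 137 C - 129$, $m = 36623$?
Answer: $- \frac{1157606887}{6592140} \approx -175.6$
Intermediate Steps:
$z{\left(C \right)} = -129 - 137 C$
$r = -31709$ ($r = \left(-129 - 13974\right) - 17606 = -14103 - 17606 = -31709$)
$s{\left(v,n \right)} = 3 + n$ ($s{\left(v,n \right)} = -2 + \left(5 + n\right) = 3 + n$)
$u{\left(j \right)} = 6 j$ ($u{\left(j \right)} = j \left(3 + 3\right) = j 6 = 6 j$)
$\frac{20399}{m} + \frac{r}{u{\left(30 \right)}} = \frac{20399}{36623} - \frac{31709}{6 \cdot 30} = 20399 \cdot \frac{1}{36623} - \frac{31709}{180} = \frac{20399}{36623} - \frac{31709}{180} = - \frac{1157606887}{6592140}$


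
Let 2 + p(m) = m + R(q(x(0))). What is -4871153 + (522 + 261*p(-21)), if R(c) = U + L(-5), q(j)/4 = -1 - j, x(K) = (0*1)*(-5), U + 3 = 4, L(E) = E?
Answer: -4877678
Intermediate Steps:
U = 1 (U = -3 + 4 = 1)
x(K) = 0 (x(K) = 0*(-5) = 0)
q(j) = -4 - 4*j (q(j) = 4*(-1 - j) = -4 - 4*j)
R(c) = -4 (R(c) = 1 - 5 = -4)
p(m) = -6 + m (p(m) = -2 + (m - 4) = -2 + (-4 + m) = -6 + m)
-4871153 + (522 + 261*p(-21)) = -4871153 + (522 + 261*(-6 - 21)) = -4871153 + (522 + 261*(-27)) = -4871153 + (522 - 7047) = -4871153 - 6525 = -4877678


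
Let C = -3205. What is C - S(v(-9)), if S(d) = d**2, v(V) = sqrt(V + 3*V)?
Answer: -3169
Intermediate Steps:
v(V) = 2*sqrt(V) (v(V) = sqrt(4*V) = 2*sqrt(V))
C - S(v(-9)) = -3205 - (2*sqrt(-9))**2 = -3205 - (2*(3*I))**2 = -3205 - (6*I)**2 = -3205 - 1*(-36) = -3205 + 36 = -3169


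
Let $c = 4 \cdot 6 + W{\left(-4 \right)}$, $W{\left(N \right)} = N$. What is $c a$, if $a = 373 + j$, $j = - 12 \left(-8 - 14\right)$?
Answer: $12740$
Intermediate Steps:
$j = 264$ ($j = \left(-12\right) \left(-22\right) = 264$)
$c = 20$ ($c = 4 \cdot 6 - 4 = 24 - 4 = 20$)
$a = 637$ ($a = 373 + 264 = 637$)
$c a = 20 \cdot 637 = 12740$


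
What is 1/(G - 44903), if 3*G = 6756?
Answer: -1/42651 ≈ -2.3446e-5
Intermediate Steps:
G = 2252 (G = (⅓)*6756 = 2252)
1/(G - 44903) = 1/(2252 - 44903) = 1/(-42651) = -1/42651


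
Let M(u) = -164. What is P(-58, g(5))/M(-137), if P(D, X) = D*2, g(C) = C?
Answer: 29/41 ≈ 0.70732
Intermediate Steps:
P(D, X) = 2*D
P(-58, g(5))/M(-137) = (2*(-58))/(-164) = -116*(-1/164) = 29/41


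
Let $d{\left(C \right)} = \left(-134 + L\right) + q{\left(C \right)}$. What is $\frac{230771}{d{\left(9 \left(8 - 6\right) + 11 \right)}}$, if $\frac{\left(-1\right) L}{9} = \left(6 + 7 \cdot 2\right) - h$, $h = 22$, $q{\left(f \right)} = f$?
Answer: $- \frac{230771}{87} \approx -2652.5$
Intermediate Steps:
$L = 18$ ($L = - 9 \left(\left(6 + 7 \cdot 2\right) - 22\right) = - 9 \left(\left(6 + 14\right) - 22\right) = - 9 \left(20 - 22\right) = \left(-9\right) \left(-2\right) = 18$)
$d{\left(C \right)} = -116 + C$ ($d{\left(C \right)} = \left(-134 + 18\right) + C = -116 + C$)
$\frac{230771}{d{\left(9 \left(8 - 6\right) + 11 \right)}} = \frac{230771}{-116 + \left(9 \left(8 - 6\right) + 11\right)} = \frac{230771}{-116 + \left(9 \cdot 2 + 11\right)} = \frac{230771}{-116 + \left(18 + 11\right)} = \frac{230771}{-116 + 29} = \frac{230771}{-87} = 230771 \left(- \frac{1}{87}\right) = - \frac{230771}{87}$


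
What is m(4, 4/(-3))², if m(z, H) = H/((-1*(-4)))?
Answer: ⅑ ≈ 0.11111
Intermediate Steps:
m(z, H) = H/4
m(4, 4/(-3))² = ((4/(-3))/4)² = ((4*(-⅓))/4)² = ((¼)*(-4/3))² = (-⅓)² = ⅑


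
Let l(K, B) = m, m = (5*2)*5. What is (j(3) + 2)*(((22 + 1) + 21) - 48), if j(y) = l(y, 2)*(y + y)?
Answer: -1208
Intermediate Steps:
m = 50 (m = 10*5 = 50)
l(K, B) = 50
j(y) = 100*y (j(y) = 50*(y + y) = 50*(2*y) = 100*y)
(j(3) + 2)*(((22 + 1) + 21) - 48) = (100*3 + 2)*(((22 + 1) + 21) - 48) = (300 + 2)*((23 + 21) - 48) = 302*(44 - 48) = 302*(-4) = -1208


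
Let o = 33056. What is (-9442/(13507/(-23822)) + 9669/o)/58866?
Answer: 7435328221327/26282926817472 ≈ 0.28290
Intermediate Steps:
(-9442/(13507/(-23822)) + 9669/o)/58866 = (-9442/(13507/(-23822)) + 9669/33056)/58866 = (-9442/(13507*(-1/23822)) + 9669*(1/33056))*(1/58866) = (-9442/(-13507/23822) + 9669/33056)*(1/58866) = (-9442*(-23822/13507) + 9669/33056)*(1/58866) = (224927324/13507 + 9669/33056)*(1/58866) = (7435328221327/446487392)*(1/58866) = 7435328221327/26282926817472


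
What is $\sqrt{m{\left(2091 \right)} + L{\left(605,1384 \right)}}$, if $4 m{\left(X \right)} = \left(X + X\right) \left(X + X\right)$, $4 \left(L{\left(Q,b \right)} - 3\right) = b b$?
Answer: $2 \sqrt{1212787} \approx 2202.5$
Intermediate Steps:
$L{\left(Q,b \right)} = 3 + \frac{b^{2}}{4}$ ($L{\left(Q,b \right)} = 3 + \frac{b b}{4} = 3 + \frac{b^{2}}{4}$)
$m{\left(X \right)} = X^{2}$ ($m{\left(X \right)} = \frac{\left(X + X\right) \left(X + X\right)}{4} = \frac{2 X 2 X}{4} = \frac{4 X^{2}}{4} = X^{2}$)
$\sqrt{m{\left(2091 \right)} + L{\left(605,1384 \right)}} = \sqrt{2091^{2} + \left(3 + \frac{1384^{2}}{4}\right)} = \sqrt{4372281 + \left(3 + \frac{1}{4} \cdot 1915456\right)} = \sqrt{4372281 + \left(3 + 478864\right)} = \sqrt{4372281 + 478867} = \sqrt{4851148} = 2 \sqrt{1212787}$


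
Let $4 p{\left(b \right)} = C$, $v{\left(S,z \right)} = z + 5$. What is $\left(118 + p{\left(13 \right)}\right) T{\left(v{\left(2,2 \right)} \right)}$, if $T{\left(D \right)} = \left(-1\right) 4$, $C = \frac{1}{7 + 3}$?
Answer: $- \frac{4721}{10} \approx -472.1$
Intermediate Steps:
$v{\left(S,z \right)} = 5 + z$
$C = \frac{1}{10} \approx 0.1$
$T{\left(D \right)} = -4$
$p{\left(b \right)} = \frac{1}{40}$ ($p{\left(b \right)} = \frac{1}{4} \cdot \frac{1}{10} = \frac{1}{40}$)
$\left(118 + p{\left(13 \right)}\right) T{\left(v{\left(2,2 \right)} \right)} = \left(118 + \frac{1}{40}\right) \left(-4\right) = \frac{4721}{40} \left(-4\right) = - \frac{4721}{10}$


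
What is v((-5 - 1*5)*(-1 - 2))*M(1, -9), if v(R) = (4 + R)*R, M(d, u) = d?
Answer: 1020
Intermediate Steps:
v(R) = R*(4 + R)
v((-5 - 1*5)*(-1 - 2))*M(1, -9) = (((-5 - 1*5)*(-1 - 2))*(4 + (-5 - 1*5)*(-1 - 2)))*1 = (((-5 - 5)*(-3))*(4 + (-5 - 5)*(-3)))*1 = ((-10*(-3))*(4 - 10*(-3)))*1 = (30*(4 + 30))*1 = (30*34)*1 = 1020*1 = 1020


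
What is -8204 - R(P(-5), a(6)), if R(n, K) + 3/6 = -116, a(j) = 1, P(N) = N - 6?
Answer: -16175/2 ≈ -8087.5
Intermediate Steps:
P(N) = -6 + N
R(n, K) = -233/2 (R(n, K) = -½ - 116 = -233/2)
-8204 - R(P(-5), a(6)) = -8204 - 1*(-233/2) = -8204 + 233/2 = -16175/2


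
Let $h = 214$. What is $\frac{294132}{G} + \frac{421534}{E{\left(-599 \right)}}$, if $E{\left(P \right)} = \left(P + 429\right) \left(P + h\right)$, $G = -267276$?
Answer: $\frac{3892290916}{728883925} \approx 5.3401$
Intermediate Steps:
$E{\left(P \right)} = \left(214 + P\right) \left(429 + P\right)$ ($E{\left(P \right)} = \left(P + 429\right) \left(P + 214\right) = \left(429 + P\right) \left(214 + P\right) = \left(214 + P\right) \left(429 + P\right)$)
$\frac{294132}{G} + \frac{421534}{E{\left(-599 \right)}} = \frac{294132}{-267276} + \frac{421534}{91806 + \left(-599\right)^{2} + 643 \left(-599\right)} = 294132 \left(- \frac{1}{267276}\right) + \frac{421534}{91806 + 358801 - 385157} = - \frac{24511}{22273} + \frac{421534}{65450} = - \frac{24511}{22273} + 421534 \cdot \frac{1}{65450} = - \frac{24511}{22273} + \frac{210767}{32725} = \frac{3892290916}{728883925}$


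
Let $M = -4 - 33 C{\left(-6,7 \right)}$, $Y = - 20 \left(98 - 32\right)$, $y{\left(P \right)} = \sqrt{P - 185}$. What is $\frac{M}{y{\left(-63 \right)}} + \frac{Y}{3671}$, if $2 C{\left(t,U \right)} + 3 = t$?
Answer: $- \frac{1320}{3671} - \frac{289 i \sqrt{62}}{248} \approx -0.35958 - 9.1758 i$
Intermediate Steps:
$y{\left(P \right)} = \sqrt{-185 + P}$
$Y = -1320$ ($Y = \left(-20\right) 66 = -1320$)
$C{\left(t,U \right)} = - \frac{3}{2} + \frac{t}{2}$
$M = \frac{289}{2}$ ($M = -4 - 33 \left(- \frac{3}{2} + \frac{1}{2} \left(-6\right)\right) = -4 - 33 \left(- \frac{3}{2} - 3\right) = -4 - - \frac{297}{2} = -4 + \frac{297}{2} = \frac{289}{2} \approx 144.5$)
$\frac{M}{y{\left(-63 \right)}} + \frac{Y}{3671} = \frac{289}{2 \sqrt{-185 - 63}} - \frac{1320}{3671} = \frac{289}{2 \sqrt{-248}} - \frac{1320}{3671} = \frac{289}{2 \cdot 2 i \sqrt{62}} - \frac{1320}{3671} = \frac{289 \left(- \frac{i \sqrt{62}}{124}\right)}{2} - \frac{1320}{3671} = - \frac{289 i \sqrt{62}}{248} - \frac{1320}{3671} = - \frac{1320}{3671} - \frac{289 i \sqrt{62}}{248}$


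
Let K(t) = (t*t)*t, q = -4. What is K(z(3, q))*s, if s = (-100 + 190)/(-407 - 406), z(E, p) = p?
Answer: 1920/271 ≈ 7.0849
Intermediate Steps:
K(t) = t³ (K(t) = t²*t = t³)
s = -30/271 (s = 90/(-813) = 90*(-1/813) = -30/271 ≈ -0.11070)
K(z(3, q))*s = (-4)³*(-30/271) = -64*(-30/271) = 1920/271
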